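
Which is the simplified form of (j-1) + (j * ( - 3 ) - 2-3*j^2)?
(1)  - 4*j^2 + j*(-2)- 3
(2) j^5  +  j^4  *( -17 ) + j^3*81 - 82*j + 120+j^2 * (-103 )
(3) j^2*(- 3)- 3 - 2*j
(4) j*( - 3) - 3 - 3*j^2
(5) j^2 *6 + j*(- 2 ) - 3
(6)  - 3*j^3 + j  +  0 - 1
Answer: 3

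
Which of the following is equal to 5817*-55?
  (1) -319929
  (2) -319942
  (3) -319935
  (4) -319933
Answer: 3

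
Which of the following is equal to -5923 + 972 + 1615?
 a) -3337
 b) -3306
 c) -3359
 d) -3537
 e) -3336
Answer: e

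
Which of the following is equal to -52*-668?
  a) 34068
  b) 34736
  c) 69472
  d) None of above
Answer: b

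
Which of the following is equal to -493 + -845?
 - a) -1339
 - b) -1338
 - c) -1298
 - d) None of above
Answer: b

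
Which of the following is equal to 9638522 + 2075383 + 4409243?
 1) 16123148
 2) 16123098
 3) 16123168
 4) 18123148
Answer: 1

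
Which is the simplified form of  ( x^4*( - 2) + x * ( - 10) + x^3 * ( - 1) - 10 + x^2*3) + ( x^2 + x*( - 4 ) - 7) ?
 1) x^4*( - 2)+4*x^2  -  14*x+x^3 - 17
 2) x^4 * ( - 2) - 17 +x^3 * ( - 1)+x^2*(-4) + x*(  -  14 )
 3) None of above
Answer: 3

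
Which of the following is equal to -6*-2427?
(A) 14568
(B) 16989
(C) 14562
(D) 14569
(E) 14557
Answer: C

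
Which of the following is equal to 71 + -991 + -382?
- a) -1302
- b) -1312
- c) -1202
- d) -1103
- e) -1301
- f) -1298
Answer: a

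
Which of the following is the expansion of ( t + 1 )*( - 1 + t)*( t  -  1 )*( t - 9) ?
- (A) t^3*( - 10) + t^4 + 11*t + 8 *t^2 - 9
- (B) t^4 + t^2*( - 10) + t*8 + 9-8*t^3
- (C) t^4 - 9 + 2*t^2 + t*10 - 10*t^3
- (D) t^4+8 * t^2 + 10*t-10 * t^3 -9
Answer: D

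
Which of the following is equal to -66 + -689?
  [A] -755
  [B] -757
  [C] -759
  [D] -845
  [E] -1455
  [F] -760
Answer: A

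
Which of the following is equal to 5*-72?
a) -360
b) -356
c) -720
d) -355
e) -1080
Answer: a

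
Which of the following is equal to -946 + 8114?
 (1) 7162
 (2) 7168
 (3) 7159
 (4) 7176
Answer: 2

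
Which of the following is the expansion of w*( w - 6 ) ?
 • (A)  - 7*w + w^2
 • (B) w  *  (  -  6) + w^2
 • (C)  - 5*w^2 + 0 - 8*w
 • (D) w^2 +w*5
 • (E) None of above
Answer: B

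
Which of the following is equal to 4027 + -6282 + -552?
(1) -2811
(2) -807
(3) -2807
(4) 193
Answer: 3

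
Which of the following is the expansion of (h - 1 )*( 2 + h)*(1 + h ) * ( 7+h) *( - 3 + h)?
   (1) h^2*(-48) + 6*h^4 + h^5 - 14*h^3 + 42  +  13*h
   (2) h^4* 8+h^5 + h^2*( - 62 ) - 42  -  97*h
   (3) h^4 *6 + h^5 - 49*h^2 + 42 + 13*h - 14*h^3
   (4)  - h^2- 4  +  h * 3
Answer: 1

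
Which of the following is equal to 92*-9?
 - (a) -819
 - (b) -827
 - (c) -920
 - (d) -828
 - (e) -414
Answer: d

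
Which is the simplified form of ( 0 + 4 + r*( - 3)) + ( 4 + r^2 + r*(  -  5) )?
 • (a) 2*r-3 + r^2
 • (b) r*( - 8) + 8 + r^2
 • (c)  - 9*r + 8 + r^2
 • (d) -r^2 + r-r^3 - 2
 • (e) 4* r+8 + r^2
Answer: b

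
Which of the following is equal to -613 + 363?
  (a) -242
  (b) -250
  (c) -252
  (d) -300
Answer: b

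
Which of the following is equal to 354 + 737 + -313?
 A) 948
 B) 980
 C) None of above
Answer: C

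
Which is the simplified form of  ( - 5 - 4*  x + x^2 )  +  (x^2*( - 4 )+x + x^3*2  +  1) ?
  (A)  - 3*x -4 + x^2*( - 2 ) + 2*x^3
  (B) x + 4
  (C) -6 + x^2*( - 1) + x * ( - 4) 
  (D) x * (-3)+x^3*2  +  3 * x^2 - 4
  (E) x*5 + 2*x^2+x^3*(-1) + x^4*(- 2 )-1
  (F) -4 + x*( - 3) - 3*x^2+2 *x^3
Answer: F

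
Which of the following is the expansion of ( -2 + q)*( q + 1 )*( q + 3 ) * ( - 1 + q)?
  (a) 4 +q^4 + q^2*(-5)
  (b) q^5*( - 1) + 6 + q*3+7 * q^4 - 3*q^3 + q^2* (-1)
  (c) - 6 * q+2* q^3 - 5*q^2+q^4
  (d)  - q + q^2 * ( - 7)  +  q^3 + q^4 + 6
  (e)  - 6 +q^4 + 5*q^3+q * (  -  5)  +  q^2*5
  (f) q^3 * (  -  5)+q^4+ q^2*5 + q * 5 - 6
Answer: d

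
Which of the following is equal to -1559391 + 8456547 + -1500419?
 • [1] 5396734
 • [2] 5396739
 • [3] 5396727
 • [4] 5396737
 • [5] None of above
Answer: 4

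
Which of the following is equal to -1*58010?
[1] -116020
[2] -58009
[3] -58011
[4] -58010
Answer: 4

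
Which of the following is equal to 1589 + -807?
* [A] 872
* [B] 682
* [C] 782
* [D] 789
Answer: C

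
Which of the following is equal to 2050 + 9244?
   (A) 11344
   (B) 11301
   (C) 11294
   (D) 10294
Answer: C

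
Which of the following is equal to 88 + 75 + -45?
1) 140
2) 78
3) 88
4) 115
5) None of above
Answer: 5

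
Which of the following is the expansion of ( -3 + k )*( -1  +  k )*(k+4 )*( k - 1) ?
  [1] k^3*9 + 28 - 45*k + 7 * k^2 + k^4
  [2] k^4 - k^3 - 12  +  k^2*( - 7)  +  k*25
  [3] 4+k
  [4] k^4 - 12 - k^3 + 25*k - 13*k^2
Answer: 4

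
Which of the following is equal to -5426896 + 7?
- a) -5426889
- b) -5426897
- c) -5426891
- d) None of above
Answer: a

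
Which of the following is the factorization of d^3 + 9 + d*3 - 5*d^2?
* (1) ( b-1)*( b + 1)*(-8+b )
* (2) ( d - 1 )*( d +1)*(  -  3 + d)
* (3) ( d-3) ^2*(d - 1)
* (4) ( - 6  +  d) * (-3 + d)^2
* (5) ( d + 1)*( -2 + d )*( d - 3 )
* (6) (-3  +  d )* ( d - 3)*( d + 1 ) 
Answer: 6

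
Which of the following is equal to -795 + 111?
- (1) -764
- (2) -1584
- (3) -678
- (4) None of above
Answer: 4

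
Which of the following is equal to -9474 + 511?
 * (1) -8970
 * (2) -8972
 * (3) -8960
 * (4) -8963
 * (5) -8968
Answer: 4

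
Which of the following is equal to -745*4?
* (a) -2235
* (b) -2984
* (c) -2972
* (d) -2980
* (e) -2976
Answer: d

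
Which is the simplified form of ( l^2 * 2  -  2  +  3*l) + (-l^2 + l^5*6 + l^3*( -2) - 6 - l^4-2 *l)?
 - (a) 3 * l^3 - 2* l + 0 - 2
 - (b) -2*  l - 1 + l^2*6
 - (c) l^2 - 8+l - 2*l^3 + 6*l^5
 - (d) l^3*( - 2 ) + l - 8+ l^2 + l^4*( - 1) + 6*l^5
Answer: d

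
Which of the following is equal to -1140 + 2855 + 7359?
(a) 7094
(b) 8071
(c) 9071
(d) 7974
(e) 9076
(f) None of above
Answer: f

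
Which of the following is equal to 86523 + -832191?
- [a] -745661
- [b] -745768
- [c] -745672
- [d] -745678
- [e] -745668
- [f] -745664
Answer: e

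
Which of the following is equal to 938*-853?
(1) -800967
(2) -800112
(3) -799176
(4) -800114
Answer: 4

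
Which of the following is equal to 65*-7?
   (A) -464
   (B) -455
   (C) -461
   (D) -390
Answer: B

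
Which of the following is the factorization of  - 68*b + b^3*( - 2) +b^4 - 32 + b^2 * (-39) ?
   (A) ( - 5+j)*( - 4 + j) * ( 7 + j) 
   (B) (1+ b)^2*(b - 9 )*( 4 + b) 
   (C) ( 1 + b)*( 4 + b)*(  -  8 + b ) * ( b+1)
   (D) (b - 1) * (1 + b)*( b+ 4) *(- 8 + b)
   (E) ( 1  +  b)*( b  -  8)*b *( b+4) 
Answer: C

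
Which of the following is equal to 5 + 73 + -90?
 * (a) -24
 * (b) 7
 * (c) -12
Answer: c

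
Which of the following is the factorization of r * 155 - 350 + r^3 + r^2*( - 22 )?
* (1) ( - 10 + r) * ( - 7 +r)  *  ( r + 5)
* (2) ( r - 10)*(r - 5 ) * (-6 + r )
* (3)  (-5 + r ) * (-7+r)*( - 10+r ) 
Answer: 3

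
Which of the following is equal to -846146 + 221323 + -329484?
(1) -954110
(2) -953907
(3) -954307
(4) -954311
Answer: 3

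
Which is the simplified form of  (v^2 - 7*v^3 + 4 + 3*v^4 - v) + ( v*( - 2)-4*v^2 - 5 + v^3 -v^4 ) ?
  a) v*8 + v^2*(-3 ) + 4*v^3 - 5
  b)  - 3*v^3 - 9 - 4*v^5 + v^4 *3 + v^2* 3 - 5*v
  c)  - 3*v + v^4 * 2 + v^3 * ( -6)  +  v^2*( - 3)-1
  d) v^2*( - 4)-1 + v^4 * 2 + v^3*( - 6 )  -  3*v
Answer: c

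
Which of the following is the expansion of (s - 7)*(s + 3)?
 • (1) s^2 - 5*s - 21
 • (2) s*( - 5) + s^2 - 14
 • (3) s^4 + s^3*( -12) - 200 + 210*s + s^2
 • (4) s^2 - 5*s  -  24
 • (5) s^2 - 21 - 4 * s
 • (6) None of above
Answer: 5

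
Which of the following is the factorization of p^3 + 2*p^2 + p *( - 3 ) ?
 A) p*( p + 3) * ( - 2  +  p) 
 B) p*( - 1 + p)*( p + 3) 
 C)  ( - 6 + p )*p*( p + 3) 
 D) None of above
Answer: B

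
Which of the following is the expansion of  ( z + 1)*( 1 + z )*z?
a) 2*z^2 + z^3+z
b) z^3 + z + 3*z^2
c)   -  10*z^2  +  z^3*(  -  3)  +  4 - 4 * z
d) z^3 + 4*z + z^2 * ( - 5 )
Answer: a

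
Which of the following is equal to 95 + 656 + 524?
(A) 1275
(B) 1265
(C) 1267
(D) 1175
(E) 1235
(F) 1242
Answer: A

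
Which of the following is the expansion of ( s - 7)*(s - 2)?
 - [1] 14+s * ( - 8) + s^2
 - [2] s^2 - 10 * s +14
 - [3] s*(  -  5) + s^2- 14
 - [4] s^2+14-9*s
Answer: 4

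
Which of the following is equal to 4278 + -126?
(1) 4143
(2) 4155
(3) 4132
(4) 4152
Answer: 4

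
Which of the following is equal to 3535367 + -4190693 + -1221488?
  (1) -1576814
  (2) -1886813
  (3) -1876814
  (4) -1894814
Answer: 3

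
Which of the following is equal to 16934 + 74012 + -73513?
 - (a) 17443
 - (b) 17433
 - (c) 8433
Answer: b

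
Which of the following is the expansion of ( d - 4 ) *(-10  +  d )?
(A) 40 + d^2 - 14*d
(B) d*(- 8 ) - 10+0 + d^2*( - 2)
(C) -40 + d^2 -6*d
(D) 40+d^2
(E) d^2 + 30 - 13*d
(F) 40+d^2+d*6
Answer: A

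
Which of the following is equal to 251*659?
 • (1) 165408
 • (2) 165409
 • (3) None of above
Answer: 2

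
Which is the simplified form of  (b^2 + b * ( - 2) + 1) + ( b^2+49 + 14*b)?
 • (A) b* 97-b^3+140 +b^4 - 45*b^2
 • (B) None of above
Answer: B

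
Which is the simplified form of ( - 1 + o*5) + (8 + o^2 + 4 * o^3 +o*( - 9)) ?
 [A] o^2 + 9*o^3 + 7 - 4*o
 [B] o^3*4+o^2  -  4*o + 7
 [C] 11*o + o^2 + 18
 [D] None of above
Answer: B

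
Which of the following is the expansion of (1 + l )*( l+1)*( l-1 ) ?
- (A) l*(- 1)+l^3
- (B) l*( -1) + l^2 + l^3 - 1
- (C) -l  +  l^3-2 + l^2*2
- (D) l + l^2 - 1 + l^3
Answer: B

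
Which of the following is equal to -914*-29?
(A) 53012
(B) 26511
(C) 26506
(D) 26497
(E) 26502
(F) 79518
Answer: C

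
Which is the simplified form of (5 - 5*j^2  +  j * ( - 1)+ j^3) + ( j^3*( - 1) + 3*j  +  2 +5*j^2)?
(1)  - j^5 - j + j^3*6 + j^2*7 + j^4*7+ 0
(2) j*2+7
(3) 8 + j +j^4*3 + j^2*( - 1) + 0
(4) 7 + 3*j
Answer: 2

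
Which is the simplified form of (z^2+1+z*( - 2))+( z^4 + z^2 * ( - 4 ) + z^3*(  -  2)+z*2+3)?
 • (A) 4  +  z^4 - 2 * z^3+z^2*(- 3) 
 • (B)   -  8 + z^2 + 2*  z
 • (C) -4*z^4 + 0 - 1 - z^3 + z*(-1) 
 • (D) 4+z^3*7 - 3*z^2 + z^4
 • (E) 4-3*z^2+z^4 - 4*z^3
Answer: A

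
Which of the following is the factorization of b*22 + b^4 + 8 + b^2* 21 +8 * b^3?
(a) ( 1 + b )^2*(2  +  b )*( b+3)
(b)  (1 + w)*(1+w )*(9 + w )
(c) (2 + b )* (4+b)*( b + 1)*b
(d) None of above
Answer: d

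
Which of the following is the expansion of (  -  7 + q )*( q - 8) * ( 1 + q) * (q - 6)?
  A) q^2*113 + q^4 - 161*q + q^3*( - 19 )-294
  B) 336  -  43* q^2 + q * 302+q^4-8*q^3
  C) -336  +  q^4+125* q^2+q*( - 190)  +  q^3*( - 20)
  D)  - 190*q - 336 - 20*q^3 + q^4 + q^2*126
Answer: C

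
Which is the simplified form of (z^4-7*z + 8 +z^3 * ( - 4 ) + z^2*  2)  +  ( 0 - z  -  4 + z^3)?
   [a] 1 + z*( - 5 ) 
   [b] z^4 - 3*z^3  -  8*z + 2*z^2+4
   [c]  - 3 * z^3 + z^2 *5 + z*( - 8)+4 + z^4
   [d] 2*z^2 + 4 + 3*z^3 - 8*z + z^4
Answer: b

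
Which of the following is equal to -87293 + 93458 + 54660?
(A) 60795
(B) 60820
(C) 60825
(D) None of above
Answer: C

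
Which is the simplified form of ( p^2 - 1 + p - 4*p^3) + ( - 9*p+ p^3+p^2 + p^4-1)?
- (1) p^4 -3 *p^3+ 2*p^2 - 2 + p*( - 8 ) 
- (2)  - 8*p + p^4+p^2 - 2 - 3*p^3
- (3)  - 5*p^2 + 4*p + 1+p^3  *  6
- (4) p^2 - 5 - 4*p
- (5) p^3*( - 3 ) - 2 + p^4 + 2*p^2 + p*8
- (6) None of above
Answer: 1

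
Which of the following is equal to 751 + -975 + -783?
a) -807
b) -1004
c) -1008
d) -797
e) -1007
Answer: e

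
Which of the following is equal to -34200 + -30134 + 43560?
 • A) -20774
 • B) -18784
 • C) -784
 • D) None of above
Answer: A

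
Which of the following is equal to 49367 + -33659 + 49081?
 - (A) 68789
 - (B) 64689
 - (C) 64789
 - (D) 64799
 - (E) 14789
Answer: C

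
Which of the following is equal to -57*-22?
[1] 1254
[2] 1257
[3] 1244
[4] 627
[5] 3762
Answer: 1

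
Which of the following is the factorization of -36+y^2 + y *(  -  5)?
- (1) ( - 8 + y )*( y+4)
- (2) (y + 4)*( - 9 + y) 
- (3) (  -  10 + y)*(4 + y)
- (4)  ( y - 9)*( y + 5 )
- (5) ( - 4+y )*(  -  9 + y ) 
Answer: 2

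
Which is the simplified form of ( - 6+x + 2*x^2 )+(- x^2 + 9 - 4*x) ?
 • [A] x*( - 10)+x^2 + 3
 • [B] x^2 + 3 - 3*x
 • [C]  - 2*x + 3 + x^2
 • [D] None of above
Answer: B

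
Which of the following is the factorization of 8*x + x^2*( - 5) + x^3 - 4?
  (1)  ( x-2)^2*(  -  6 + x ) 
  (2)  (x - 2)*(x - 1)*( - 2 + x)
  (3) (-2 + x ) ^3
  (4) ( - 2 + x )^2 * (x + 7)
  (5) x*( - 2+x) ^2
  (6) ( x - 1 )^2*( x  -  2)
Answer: 2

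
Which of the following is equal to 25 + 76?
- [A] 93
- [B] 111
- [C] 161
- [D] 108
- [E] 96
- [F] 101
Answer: F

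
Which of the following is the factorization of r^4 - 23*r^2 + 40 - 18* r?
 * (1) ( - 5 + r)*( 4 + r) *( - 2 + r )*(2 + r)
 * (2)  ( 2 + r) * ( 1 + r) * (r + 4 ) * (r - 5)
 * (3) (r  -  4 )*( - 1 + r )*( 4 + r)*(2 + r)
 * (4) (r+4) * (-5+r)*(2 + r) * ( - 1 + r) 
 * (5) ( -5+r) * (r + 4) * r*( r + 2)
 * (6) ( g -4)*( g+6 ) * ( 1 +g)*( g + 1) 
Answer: 4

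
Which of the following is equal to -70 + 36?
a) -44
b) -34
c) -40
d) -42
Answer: b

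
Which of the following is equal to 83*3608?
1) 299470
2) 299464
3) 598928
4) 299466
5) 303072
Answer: 2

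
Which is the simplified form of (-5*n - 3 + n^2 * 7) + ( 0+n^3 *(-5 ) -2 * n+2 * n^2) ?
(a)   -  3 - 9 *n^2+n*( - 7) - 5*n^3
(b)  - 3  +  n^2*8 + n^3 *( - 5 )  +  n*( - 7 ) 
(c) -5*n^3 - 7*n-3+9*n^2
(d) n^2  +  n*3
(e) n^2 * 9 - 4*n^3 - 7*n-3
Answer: c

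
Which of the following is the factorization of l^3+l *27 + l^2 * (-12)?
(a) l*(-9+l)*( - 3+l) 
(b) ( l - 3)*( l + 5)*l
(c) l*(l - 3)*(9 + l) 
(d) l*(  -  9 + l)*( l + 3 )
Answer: a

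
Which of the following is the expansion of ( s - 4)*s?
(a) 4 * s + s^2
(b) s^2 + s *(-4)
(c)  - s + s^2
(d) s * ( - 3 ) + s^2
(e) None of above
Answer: b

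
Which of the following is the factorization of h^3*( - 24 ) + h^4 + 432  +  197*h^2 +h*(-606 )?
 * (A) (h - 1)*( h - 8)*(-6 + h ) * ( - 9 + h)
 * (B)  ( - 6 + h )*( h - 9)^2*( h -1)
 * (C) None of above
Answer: A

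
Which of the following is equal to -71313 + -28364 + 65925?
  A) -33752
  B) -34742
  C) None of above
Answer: A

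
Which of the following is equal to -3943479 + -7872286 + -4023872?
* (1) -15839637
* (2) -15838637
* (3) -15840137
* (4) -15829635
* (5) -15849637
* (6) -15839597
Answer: 1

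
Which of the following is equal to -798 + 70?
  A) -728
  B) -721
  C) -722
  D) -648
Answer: A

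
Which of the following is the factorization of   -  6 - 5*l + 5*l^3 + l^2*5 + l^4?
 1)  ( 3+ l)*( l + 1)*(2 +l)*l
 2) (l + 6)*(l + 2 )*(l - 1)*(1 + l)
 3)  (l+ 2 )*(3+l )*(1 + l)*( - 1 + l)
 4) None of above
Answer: 3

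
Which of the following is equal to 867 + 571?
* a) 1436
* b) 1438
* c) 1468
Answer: b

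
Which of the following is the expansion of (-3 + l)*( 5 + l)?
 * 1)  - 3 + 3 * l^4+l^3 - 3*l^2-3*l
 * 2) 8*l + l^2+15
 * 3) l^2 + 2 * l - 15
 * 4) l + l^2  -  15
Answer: 3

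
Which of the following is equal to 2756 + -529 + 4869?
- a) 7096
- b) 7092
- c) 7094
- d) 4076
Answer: a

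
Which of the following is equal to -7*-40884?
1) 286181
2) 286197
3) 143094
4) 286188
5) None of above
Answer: 4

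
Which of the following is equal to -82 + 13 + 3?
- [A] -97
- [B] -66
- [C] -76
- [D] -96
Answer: B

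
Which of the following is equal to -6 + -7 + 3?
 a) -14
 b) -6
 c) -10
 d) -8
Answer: c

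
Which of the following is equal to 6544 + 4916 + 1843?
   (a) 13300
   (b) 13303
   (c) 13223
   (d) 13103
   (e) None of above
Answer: b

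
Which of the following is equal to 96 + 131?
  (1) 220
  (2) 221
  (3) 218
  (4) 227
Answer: 4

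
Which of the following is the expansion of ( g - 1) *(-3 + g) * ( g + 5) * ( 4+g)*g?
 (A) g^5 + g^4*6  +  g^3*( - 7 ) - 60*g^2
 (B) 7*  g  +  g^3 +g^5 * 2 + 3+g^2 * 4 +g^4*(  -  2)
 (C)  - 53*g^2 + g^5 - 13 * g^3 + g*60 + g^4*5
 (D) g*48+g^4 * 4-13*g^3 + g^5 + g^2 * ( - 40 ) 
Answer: C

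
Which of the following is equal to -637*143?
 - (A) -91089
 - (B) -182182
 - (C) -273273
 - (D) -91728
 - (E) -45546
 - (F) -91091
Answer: F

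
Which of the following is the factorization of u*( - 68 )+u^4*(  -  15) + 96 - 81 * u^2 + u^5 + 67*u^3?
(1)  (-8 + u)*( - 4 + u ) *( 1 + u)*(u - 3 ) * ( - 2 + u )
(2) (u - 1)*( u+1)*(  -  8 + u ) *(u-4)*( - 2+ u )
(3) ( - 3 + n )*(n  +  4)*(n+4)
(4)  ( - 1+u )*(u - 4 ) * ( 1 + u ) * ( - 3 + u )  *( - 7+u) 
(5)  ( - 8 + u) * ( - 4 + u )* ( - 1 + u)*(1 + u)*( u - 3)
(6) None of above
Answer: 5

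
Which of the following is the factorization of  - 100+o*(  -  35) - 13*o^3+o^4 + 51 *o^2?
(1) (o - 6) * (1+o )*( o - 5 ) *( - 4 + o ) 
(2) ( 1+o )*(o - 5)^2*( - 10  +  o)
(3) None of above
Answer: 3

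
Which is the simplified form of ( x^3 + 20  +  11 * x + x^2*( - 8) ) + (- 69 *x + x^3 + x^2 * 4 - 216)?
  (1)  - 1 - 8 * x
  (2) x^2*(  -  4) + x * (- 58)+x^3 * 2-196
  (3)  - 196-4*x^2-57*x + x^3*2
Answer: 2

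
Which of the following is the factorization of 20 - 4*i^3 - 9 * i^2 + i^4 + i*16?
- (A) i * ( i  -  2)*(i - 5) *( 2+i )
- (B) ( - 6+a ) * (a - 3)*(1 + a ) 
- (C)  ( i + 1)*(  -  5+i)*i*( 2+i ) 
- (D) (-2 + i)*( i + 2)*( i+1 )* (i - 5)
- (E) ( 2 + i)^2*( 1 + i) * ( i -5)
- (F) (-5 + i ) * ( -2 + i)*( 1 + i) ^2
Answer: D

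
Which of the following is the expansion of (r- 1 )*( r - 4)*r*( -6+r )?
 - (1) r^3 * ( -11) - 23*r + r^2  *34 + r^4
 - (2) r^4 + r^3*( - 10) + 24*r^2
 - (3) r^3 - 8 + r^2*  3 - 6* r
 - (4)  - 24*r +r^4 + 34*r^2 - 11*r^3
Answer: 4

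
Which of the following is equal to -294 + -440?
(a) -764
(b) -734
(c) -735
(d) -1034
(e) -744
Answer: b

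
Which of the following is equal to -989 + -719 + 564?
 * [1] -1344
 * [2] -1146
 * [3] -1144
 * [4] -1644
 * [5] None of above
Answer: 3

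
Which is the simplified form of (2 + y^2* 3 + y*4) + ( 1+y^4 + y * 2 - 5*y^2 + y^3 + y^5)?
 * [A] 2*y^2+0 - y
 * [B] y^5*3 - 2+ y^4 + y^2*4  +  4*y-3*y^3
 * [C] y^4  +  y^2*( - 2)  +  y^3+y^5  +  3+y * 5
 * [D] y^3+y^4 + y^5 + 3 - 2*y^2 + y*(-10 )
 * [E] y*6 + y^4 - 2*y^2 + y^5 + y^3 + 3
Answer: E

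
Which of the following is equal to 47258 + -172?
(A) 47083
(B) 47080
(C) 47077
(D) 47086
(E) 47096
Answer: D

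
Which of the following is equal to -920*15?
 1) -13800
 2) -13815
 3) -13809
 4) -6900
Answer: 1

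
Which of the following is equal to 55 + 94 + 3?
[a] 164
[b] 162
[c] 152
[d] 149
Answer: c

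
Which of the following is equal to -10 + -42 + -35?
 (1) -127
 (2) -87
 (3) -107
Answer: 2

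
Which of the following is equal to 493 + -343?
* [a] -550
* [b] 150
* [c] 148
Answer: b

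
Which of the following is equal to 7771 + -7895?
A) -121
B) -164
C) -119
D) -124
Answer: D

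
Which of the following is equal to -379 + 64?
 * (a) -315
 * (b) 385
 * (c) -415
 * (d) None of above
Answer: a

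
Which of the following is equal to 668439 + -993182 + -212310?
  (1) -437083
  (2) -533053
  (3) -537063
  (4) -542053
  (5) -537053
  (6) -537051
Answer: 5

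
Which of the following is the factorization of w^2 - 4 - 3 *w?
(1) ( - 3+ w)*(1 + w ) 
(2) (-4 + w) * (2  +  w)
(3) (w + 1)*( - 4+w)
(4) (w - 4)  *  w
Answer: 3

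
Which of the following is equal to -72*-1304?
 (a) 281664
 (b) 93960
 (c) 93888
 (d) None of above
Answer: c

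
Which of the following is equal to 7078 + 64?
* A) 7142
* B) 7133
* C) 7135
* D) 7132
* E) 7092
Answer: A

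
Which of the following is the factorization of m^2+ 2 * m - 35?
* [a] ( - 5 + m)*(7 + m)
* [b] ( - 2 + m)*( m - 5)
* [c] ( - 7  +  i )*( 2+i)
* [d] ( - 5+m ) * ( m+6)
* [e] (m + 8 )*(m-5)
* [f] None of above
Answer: a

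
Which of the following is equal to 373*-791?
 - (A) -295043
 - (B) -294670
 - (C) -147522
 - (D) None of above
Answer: A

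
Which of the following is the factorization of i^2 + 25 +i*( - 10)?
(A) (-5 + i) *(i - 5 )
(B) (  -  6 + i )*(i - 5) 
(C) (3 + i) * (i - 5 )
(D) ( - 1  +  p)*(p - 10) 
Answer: A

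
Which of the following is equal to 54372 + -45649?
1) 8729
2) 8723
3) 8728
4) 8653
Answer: 2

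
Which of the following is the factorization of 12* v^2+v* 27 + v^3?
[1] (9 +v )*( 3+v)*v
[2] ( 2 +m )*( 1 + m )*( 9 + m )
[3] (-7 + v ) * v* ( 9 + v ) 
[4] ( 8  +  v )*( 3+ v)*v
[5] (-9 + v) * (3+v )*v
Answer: 1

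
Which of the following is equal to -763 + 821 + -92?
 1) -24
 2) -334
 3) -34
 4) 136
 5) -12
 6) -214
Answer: 3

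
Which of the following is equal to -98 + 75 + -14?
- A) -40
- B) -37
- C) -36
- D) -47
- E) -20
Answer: B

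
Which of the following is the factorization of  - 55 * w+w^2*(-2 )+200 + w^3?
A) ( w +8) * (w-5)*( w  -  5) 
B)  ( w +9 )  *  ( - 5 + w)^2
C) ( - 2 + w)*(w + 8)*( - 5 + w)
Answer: A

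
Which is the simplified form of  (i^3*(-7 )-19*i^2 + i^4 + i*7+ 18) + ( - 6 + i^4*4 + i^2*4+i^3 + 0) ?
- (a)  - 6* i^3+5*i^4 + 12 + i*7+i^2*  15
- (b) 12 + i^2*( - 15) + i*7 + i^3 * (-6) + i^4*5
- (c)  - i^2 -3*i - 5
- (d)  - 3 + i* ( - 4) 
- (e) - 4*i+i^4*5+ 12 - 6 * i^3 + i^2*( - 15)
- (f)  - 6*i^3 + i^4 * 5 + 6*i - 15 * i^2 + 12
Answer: b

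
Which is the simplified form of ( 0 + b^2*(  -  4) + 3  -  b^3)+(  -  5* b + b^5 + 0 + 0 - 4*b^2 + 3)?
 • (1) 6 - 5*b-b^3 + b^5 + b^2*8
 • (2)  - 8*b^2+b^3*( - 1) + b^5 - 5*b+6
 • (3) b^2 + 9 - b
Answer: 2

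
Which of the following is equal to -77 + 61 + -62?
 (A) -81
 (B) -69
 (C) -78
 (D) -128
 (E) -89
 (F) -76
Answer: C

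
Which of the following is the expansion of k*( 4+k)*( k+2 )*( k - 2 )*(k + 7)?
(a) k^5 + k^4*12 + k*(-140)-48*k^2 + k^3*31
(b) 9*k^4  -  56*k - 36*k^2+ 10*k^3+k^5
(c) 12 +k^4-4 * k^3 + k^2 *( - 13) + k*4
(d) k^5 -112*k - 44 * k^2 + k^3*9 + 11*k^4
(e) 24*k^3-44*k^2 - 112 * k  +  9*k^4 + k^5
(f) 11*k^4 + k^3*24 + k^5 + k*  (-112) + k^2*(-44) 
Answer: f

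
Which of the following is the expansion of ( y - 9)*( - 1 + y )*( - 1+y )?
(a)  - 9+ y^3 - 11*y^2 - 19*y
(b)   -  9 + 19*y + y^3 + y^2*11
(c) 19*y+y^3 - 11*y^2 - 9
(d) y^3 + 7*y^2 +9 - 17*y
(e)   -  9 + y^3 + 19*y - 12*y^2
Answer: c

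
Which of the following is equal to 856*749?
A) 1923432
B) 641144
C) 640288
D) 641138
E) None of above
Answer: B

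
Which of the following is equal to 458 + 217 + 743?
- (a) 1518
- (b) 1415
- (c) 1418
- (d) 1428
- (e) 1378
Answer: c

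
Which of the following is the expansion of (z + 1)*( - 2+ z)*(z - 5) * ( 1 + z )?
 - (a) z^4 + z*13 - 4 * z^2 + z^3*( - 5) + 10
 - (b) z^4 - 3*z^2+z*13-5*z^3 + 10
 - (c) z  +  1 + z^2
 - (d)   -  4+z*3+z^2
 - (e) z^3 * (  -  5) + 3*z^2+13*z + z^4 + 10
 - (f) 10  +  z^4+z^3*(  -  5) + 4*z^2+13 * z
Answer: b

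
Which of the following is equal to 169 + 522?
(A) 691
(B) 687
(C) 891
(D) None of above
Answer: A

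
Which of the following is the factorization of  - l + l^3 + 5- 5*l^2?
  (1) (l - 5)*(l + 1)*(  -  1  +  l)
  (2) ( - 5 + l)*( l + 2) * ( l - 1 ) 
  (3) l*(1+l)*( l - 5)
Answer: 1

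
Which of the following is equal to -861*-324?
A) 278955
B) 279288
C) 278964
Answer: C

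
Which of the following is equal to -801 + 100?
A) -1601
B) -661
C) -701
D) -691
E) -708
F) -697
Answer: C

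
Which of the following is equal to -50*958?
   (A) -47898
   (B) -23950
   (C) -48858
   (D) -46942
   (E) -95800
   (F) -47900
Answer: F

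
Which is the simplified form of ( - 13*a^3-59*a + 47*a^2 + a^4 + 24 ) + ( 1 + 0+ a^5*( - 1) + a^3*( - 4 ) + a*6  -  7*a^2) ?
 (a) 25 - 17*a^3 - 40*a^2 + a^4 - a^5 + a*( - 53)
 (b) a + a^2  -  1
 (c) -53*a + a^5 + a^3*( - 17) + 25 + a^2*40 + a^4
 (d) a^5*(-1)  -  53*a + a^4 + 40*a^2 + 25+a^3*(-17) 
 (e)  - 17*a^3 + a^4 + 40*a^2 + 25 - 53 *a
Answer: d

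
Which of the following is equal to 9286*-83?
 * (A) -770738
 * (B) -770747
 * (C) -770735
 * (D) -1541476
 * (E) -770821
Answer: A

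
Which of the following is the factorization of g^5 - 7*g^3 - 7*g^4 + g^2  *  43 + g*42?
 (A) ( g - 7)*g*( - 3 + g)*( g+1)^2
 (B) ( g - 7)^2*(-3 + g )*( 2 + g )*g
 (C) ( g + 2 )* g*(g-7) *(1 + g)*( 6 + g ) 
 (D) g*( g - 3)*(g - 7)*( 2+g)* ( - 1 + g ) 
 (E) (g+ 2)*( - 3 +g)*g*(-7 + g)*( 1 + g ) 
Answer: E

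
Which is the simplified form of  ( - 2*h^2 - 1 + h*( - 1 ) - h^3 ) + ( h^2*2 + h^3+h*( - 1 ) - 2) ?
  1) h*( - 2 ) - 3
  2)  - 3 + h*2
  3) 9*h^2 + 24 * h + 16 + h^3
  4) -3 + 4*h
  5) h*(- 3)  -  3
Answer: 1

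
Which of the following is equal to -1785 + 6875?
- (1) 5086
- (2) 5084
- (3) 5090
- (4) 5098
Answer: 3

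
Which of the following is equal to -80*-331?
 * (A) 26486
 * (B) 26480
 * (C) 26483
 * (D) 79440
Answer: B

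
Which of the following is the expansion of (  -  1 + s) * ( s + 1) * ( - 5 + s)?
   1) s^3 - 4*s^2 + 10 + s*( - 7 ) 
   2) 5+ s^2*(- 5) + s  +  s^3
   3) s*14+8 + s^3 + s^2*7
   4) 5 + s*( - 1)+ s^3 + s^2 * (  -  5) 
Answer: 4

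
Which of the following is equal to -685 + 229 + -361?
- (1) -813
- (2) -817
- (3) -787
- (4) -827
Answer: 2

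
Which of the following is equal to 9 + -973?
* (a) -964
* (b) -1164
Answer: a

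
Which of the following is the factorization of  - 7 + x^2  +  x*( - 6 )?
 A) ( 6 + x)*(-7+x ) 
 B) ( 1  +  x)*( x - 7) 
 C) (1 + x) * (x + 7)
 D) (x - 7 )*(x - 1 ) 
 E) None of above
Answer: B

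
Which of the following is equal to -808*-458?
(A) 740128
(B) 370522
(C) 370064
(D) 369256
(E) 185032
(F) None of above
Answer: C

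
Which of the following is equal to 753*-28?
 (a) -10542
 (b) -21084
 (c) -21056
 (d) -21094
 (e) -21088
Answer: b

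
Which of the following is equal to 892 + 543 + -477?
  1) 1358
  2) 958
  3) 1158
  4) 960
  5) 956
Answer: 2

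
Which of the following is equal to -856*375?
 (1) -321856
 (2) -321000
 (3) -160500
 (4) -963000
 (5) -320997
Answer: 2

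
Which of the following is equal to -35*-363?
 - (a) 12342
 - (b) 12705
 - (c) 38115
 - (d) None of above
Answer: b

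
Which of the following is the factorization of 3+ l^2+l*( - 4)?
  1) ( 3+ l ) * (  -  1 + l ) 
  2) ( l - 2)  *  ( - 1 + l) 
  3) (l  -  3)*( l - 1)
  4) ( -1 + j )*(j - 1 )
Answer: 3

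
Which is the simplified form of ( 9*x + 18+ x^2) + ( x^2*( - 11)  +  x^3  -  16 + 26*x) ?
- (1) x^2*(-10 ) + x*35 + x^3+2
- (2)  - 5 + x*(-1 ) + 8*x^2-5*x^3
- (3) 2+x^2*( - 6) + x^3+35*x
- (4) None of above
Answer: 1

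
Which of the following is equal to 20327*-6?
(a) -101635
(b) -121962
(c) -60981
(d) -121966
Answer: b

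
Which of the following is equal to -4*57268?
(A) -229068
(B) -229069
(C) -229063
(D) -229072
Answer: D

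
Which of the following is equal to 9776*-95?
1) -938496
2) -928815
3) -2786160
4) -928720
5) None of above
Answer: 4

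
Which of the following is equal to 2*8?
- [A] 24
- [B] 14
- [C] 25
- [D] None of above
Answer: D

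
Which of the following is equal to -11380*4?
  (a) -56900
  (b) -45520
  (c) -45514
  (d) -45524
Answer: b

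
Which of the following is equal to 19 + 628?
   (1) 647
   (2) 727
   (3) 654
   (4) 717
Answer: 1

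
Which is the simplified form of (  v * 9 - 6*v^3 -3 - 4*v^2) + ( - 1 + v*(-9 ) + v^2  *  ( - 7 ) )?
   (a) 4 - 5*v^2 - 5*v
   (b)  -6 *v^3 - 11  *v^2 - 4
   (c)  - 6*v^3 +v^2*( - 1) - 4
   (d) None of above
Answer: b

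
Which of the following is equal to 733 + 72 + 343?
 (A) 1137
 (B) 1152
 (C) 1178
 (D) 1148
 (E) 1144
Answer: D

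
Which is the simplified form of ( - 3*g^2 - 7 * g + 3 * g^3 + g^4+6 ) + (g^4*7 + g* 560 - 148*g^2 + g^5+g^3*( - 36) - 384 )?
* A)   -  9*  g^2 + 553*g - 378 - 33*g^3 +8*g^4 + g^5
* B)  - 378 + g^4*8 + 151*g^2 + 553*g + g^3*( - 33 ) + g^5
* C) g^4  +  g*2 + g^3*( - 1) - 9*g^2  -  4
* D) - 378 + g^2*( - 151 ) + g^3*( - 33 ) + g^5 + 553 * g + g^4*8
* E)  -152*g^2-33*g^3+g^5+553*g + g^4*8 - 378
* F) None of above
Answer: D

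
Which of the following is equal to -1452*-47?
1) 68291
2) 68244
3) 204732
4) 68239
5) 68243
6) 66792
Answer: 2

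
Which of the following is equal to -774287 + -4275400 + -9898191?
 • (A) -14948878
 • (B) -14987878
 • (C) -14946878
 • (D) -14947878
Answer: D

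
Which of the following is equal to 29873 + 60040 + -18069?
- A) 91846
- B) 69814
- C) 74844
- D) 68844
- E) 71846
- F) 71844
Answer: F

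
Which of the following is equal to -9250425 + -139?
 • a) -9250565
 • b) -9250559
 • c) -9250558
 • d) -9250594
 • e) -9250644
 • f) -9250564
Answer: f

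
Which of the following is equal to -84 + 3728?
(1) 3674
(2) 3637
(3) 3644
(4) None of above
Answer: 3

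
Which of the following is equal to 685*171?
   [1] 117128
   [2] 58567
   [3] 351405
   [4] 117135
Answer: 4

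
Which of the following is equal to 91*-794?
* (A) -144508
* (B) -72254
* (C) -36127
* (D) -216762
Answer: B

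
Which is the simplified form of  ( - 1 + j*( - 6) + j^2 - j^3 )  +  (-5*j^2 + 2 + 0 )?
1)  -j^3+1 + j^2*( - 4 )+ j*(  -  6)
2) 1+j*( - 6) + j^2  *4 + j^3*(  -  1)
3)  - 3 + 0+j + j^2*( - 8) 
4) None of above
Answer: 1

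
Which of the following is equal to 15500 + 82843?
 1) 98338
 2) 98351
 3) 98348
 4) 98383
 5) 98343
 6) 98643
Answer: 5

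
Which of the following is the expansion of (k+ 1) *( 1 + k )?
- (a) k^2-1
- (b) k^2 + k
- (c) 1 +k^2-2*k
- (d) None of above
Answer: d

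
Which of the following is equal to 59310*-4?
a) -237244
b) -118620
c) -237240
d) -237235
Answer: c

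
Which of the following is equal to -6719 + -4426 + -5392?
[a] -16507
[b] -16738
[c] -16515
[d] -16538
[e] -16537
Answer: e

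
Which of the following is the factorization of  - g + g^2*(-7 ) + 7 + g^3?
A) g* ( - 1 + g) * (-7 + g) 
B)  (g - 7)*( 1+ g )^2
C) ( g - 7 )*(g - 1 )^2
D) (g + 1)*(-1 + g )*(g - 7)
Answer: D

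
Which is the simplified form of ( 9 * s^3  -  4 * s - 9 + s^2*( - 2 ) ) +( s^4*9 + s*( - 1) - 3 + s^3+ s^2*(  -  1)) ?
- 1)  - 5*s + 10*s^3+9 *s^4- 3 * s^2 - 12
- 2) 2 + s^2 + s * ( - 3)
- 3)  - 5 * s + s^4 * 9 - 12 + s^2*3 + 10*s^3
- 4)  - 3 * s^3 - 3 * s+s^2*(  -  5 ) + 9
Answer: 1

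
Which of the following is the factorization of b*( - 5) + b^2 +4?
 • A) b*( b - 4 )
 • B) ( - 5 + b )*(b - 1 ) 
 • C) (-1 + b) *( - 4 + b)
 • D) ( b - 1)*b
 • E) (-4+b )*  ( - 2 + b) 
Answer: C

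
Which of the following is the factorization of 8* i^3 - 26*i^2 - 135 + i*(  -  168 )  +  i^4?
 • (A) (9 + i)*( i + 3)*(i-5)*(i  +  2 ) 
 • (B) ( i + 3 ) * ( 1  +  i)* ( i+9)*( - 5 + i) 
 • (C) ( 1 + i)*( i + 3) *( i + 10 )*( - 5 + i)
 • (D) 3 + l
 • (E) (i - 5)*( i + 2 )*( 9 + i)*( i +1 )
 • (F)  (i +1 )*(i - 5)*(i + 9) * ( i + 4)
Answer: B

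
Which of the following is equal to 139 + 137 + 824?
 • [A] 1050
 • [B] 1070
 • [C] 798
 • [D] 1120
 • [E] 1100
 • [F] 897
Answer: E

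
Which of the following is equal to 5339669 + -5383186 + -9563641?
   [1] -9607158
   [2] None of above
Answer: 1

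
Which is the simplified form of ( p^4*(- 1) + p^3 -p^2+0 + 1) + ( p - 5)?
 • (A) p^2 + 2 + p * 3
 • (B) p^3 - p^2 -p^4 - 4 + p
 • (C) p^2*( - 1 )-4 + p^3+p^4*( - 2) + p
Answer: B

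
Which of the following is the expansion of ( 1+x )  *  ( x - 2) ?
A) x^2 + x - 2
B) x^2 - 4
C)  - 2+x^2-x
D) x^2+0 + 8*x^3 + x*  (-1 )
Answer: C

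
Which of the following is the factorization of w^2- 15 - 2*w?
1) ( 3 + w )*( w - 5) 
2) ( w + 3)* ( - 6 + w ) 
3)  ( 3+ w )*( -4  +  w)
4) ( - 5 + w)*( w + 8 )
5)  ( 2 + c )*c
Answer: 1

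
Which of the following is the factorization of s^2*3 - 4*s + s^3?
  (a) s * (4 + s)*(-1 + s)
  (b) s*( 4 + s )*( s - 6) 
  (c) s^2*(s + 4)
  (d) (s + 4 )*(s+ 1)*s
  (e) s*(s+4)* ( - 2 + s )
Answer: a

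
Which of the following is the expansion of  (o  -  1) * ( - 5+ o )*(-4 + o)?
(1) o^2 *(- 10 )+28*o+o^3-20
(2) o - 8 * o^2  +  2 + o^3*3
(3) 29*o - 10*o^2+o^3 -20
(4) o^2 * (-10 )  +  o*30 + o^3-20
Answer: 3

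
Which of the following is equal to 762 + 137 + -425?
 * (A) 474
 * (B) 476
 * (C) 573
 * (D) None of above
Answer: A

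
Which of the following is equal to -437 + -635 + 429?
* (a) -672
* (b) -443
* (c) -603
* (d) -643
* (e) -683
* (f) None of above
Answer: d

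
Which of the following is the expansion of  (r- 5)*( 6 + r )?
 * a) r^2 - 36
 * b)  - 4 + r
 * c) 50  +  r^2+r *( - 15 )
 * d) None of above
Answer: d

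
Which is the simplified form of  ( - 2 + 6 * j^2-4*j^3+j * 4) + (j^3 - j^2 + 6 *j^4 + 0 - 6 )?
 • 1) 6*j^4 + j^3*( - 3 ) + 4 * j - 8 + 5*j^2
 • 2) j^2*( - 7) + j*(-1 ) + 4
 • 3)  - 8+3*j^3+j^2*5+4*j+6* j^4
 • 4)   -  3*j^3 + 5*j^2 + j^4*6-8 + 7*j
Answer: 1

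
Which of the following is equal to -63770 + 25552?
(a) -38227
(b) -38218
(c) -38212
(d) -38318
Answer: b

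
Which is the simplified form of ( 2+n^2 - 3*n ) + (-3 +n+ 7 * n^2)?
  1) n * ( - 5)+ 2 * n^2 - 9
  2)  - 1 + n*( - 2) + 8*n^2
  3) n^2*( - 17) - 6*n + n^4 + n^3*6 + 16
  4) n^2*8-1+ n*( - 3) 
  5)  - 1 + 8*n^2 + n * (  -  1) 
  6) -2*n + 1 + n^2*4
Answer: 2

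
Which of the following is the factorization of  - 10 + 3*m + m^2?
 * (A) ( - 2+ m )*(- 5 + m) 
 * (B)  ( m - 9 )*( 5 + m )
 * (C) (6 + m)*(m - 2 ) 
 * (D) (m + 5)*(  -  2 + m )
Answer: D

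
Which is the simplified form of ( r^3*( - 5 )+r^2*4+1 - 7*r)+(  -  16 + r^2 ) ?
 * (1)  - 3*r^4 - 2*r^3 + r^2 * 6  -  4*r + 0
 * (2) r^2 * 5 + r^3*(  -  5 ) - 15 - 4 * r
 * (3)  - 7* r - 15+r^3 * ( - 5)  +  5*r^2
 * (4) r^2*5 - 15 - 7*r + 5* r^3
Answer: 3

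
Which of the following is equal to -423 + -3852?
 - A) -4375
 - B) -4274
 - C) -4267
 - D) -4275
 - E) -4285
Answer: D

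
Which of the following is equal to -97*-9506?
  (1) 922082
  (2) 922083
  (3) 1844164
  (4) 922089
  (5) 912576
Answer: 1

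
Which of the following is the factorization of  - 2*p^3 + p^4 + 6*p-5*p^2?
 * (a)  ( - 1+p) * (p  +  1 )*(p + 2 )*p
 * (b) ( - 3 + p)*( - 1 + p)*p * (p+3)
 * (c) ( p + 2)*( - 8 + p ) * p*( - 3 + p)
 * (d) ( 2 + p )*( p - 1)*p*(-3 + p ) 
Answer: d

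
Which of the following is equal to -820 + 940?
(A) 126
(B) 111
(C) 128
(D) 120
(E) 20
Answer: D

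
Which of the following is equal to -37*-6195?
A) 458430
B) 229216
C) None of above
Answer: C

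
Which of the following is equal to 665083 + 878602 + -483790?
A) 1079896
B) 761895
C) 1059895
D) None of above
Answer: C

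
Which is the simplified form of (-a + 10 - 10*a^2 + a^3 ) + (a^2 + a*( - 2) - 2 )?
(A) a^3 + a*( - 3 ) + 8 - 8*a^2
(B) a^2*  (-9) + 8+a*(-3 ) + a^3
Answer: B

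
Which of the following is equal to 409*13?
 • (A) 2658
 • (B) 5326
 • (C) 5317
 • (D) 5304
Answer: C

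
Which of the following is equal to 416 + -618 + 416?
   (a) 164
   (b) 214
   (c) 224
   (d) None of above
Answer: b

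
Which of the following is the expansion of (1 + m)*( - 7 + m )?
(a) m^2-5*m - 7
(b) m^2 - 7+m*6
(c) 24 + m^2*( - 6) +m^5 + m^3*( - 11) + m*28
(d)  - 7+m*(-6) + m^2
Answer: d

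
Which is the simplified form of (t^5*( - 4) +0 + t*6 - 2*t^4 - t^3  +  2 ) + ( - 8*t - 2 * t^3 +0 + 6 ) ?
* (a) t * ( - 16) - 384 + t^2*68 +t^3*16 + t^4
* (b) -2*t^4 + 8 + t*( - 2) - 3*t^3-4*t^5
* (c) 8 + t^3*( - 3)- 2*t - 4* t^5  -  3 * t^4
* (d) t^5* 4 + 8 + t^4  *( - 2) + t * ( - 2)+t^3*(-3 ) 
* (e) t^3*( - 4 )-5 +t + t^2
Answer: b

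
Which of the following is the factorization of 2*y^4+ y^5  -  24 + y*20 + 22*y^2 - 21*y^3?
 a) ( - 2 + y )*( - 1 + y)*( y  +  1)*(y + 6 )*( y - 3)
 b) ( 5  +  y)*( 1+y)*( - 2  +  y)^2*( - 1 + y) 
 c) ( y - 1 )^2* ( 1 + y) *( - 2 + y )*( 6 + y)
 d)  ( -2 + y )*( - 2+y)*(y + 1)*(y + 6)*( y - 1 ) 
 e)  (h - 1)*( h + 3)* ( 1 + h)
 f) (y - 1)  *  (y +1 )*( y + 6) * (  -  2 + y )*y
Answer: d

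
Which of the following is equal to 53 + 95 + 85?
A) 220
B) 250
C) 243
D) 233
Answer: D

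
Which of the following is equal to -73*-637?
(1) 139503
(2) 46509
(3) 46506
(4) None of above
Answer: 4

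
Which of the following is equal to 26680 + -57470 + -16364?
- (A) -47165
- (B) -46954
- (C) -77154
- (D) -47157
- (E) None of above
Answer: E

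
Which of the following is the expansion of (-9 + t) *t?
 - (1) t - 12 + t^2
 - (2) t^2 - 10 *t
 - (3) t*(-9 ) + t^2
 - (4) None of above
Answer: 3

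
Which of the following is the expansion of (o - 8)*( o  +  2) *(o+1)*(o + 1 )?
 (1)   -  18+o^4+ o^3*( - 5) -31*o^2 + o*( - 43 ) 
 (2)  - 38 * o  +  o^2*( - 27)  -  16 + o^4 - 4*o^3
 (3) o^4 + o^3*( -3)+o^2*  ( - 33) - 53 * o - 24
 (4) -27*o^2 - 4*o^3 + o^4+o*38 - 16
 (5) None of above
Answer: 2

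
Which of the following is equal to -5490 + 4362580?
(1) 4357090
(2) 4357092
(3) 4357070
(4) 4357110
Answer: 1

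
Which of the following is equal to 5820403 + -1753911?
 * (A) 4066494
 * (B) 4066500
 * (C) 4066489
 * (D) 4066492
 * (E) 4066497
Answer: D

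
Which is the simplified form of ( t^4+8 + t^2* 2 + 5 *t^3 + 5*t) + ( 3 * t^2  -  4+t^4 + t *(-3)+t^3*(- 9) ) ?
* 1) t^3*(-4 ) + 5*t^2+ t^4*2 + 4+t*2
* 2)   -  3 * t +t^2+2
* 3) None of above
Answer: 1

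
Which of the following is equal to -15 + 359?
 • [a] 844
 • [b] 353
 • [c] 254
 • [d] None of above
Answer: d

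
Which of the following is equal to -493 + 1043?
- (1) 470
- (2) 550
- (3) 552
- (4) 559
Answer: 2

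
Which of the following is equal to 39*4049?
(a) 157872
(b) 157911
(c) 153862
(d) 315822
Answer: b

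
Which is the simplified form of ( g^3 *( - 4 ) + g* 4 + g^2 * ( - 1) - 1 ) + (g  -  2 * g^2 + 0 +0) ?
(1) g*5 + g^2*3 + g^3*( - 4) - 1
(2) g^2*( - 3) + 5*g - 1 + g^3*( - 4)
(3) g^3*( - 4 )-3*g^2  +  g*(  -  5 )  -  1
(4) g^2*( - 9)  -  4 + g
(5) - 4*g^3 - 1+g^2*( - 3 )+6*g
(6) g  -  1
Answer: 2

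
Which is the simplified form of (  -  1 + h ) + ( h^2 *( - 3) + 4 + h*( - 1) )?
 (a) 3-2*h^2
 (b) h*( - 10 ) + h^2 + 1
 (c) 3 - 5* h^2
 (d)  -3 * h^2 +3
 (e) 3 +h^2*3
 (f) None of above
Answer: d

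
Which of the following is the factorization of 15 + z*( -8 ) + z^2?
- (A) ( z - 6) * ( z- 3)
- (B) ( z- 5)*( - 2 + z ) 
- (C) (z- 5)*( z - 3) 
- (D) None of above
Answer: C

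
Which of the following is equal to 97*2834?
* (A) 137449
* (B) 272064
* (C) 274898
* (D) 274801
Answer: C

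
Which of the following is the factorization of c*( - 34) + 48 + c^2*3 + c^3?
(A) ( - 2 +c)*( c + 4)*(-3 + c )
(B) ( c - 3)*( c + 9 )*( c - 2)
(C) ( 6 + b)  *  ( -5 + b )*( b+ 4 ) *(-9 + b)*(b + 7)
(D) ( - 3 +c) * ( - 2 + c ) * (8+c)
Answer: D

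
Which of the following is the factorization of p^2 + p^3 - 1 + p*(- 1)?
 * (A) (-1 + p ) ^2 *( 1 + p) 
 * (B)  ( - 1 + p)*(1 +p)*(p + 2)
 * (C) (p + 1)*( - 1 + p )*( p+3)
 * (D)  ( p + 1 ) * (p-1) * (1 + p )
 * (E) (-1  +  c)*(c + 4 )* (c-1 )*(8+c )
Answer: D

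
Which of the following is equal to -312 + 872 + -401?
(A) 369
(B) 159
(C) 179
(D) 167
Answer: B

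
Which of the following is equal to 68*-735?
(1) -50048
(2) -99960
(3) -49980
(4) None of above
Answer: 3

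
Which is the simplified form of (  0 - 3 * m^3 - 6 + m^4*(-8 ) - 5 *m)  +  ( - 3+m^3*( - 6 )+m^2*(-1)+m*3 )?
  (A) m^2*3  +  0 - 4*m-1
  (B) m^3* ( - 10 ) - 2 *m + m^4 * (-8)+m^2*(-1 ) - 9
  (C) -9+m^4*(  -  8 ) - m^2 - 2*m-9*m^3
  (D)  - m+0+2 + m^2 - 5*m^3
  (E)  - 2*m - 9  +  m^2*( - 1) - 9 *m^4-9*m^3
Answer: C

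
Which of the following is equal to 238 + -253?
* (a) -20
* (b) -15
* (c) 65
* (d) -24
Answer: b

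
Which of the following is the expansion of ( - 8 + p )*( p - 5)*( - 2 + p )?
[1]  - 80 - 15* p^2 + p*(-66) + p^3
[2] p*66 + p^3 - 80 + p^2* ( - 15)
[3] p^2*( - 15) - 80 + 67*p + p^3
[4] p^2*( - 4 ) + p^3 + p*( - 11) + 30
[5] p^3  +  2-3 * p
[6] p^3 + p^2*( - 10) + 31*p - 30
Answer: 2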